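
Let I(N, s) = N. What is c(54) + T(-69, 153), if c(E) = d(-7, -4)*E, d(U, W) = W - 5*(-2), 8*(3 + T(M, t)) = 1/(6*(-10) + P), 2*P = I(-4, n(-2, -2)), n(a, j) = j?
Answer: 159215/496 ≈ 321.00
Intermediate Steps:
P = -2 (P = (½)*(-4) = -2)
T(M, t) = -1489/496 (T(M, t) = -3 + 1/(8*(6*(-10) - 2)) = -3 + 1/(8*(-60 - 2)) = -3 + (⅛)/(-62) = -3 + (⅛)*(-1/62) = -3 - 1/496 = -1489/496)
d(U, W) = 10 + W (d(U, W) = W + 10 = 10 + W)
c(E) = 6*E (c(E) = (10 - 4)*E = 6*E)
c(54) + T(-69, 153) = 6*54 - 1489/496 = 324 - 1489/496 = 159215/496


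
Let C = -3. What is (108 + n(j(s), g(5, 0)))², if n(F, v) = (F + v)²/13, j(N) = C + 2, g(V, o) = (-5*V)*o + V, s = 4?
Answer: 2016400/169 ≈ 11931.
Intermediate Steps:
g(V, o) = V - 5*V*o (g(V, o) = -5*V*o + V = V - 5*V*o)
j(N) = -1 (j(N) = -3 + 2 = -1)
n(F, v) = (F + v)²/13 (n(F, v) = (F + v)²*(1/13) = (F + v)²/13)
(108 + n(j(s), g(5, 0)))² = (108 + (-1 + 5*(1 - 5*0))²/13)² = (108 + (-1 + 5*(1 + 0))²/13)² = (108 + (-1 + 5*1)²/13)² = (108 + (-1 + 5)²/13)² = (108 + (1/13)*4²)² = (108 + (1/13)*16)² = (108 + 16/13)² = (1420/13)² = 2016400/169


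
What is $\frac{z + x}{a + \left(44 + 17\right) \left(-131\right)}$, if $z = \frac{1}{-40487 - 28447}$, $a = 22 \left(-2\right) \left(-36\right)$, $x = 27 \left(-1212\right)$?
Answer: $\frac{2255796217}{441660138} \approx 5.1075$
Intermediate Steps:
$x = -32724$
$a = 1584$ ($a = \left(-44\right) \left(-36\right) = 1584$)
$z = - \frac{1}{68934}$ ($z = \frac{1}{-68934} = - \frac{1}{68934} \approx -1.4507 \cdot 10^{-5}$)
$\frac{z + x}{a + \left(44 + 17\right) \left(-131\right)} = \frac{- \frac{1}{68934} - 32724}{1584 + \left(44 + 17\right) \left(-131\right)} = - \frac{2255796217}{68934 \left(1584 + 61 \left(-131\right)\right)} = - \frac{2255796217}{68934 \left(1584 - 7991\right)} = - \frac{2255796217}{68934 \left(-6407\right)} = \left(- \frac{2255796217}{68934}\right) \left(- \frac{1}{6407}\right) = \frac{2255796217}{441660138}$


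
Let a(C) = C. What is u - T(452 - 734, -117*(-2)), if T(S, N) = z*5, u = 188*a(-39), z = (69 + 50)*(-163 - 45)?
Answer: 116428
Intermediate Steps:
z = -24752 (z = 119*(-208) = -24752)
u = -7332 (u = 188*(-39) = -7332)
T(S, N) = -123760 (T(S, N) = -24752*5 = -123760)
u - T(452 - 734, -117*(-2)) = -7332 - 1*(-123760) = -7332 + 123760 = 116428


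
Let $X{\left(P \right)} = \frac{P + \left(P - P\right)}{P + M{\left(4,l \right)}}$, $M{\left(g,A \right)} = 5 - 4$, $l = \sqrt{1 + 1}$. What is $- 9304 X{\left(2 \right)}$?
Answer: $- \frac{18608}{3} \approx -6202.7$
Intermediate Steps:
$l = \sqrt{2} \approx 1.4142$
$M{\left(g,A \right)} = 1$
$X{\left(P \right)} = \frac{P}{1 + P}$ ($X{\left(P \right)} = \frac{P + \left(P - P\right)}{P + 1} = \frac{P + 0}{1 + P} = \frac{P}{1 + P}$)
$- 9304 X{\left(2 \right)} = - 9304 \frac{2}{1 + 2} = - 9304 \cdot \frac{2}{3} = - 9304 \cdot 2 \cdot \frac{1}{3} = \left(-9304\right) \frac{2}{3} = - \frac{18608}{3}$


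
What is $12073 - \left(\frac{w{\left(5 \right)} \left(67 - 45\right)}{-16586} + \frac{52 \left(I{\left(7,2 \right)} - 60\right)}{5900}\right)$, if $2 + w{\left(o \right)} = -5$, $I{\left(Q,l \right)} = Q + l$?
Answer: $\frac{147684433459}{12232175} \approx 12073.0$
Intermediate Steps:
$w{\left(o \right)} = -7$ ($w{\left(o \right)} = -2 - 5 = -7$)
$12073 - \left(\frac{w{\left(5 \right)} \left(67 - 45\right)}{-16586} + \frac{52 \left(I{\left(7,2 \right)} - 60\right)}{5900}\right) = 12073 - \left(\frac{\left(-7\right) \left(67 - 45\right)}{-16586} + \frac{52 \left(\left(7 + 2\right) - 60\right)}{5900}\right) = 12073 - \left(\left(-7\right) 22 \left(- \frac{1}{16586}\right) + 52 \left(9 - 60\right) \frac{1}{5900}\right) = 12073 - \left(\left(-154\right) \left(- \frac{1}{16586}\right) + 52 \left(-51\right) \frac{1}{5900}\right) = 12073 - \left(\frac{77}{8293} - \frac{663}{1475}\right) = 12073 - - \frac{5384684}{12232175} = 12073 + \frac{5384684}{12232175} = \frac{147684433459}{12232175}$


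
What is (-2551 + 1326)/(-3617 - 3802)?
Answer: 1225/7419 ≈ 0.16512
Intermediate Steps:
(-2551 + 1326)/(-3617 - 3802) = -1225/(-7419) = -1225*(-1/7419) = 1225/7419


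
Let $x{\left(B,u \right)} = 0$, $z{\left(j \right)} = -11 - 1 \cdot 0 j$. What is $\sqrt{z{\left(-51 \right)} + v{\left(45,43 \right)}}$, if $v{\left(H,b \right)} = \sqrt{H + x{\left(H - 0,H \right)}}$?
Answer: $\sqrt{-11 + 3 \sqrt{5}} \approx 2.0717 i$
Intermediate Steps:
$z{\left(j \right)} = -11$ ($z{\left(j \right)} = -11 - 0 j = -11 - 0 = -11 + 0 = -11$)
$v{\left(H,b \right)} = \sqrt{H}$ ($v{\left(H,b \right)} = \sqrt{H + 0} = \sqrt{H}$)
$\sqrt{z{\left(-51 \right)} + v{\left(45,43 \right)}} = \sqrt{-11 + \sqrt{45}} = \sqrt{-11 + 3 \sqrt{5}}$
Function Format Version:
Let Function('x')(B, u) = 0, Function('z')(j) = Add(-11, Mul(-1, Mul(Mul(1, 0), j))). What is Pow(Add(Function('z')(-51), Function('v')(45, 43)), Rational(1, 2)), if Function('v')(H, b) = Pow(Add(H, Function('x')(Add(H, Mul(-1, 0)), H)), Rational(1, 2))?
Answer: Pow(Add(-11, Mul(3, Pow(5, Rational(1, 2)))), Rational(1, 2)) ≈ Mul(2.0717, I)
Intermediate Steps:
Function('z')(j) = -11 (Function('z')(j) = Add(-11, Mul(-1, Mul(0, j))) = Add(-11, Mul(-1, 0)) = Add(-11, 0) = -11)
Function('v')(H, b) = Pow(H, Rational(1, 2)) (Function('v')(H, b) = Pow(Add(H, 0), Rational(1, 2)) = Pow(H, Rational(1, 2)))
Pow(Add(Function('z')(-51), Function('v')(45, 43)), Rational(1, 2)) = Pow(Add(-11, Pow(45, Rational(1, 2))), Rational(1, 2)) = Pow(Add(-11, Mul(3, Pow(5, Rational(1, 2)))), Rational(1, 2))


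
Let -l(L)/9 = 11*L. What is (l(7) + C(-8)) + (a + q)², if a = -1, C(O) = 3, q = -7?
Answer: -626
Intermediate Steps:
l(L) = -99*L
(l(7) + C(-8)) + (a + q)² = (-99*7 + 3) + (-1 - 7)² = (-693 + 3) + (-8)² = -690 + 64 = -626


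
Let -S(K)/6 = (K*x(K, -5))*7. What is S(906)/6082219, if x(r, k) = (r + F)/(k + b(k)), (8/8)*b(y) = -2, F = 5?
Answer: 4952196/6082219 ≈ 0.81421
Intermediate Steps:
b(y) = -2
x(r, k) = (5 + r)/(-2 + k) (x(r, k) = (r + 5)/(k - 2) = (5 + r)/(-2 + k))
S(K) = -42*K*(-5/7 - K/7) (S(K) = -6*K*((5 + K)/(-2 - 5))*7 = -6*K*((5 + K)/(-7))*7 = -6*K*(-(5 + K)/7)*7 = -6*K*(-5/7 - K/7)*7 = -42*K*(-5/7 - K/7))
S(906)/6082219 = (6*906*(5 + 906))/6082219 = (6*906*911)*(1/6082219) = 4952196*(1/6082219) = 4952196/6082219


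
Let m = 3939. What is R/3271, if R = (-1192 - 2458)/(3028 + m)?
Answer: -3650/22789057 ≈ -0.00016016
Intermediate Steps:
R = -3650/6967 (R = (-1192 - 2458)/(3028 + 3939) = -3650/6967 ≈ -0.52390)
R/3271 = -3650/6967/3271 = -3650/6967*1/3271 = -3650/22789057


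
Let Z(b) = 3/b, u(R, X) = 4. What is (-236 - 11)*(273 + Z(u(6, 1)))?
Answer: -270465/4 ≈ -67616.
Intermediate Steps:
(-236 - 11)*(273 + Z(u(6, 1))) = (-236 - 11)*(273 + 3/4) = -247*(273 + 3*(1/4)) = -247*(273 + 3/4) = -247*1095/4 = -270465/4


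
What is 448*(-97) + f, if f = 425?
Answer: -43031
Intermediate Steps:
448*(-97) + f = 448*(-97) + 425 = -43456 + 425 = -43031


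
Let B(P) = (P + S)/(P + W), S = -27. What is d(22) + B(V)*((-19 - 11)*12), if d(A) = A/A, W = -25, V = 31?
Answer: -239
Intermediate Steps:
d(A) = 1
B(P) = (-27 + P)/(-25 + P) (B(P) = (P - 27)/(P - 25) = (-27 + P)/(-25 + P))
d(22) + B(V)*((-19 - 11)*12) = 1 + ((-27 + 31)/(-25 + 31))*((-19 - 11)*12) = 1 + (4/6)*(-30*12) = 1 + ((⅙)*4)*(-360) = 1 + (⅔)*(-360) = 1 - 240 = -239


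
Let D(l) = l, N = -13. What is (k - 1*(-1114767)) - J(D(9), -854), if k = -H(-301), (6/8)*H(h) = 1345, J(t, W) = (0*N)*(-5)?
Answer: 3338921/3 ≈ 1.1130e+6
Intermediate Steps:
J(t, W) = 0 (J(t, W) = (0*(-13))*(-5) = 0*(-5) = 0)
H(h) = 5380/3 (H(h) = (4/3)*1345 = 5380/3)
k = -5380/3 (k = -1*5380/3 = -5380/3 ≈ -1793.3)
(k - 1*(-1114767)) - J(D(9), -854) = (-5380/3 - 1*(-1114767)) - 1*0 = (-5380/3 + 1114767) + 0 = 3338921/3 + 0 = 3338921/3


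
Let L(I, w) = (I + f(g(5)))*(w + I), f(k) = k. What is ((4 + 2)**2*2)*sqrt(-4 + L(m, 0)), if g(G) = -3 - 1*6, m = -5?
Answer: 72*sqrt(66) ≈ 584.93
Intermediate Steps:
g(G) = -9 (g(G) = -3 - 6 = -9)
L(I, w) = (-9 + I)*(I + w) (L(I, w) = (I - 9)*(w + I) = (-9 + I)*(I + w))
((4 + 2)**2*2)*sqrt(-4 + L(m, 0)) = ((4 + 2)**2*2)*sqrt(-4 + ((-5)**2 - 9*(-5) - 9*0 - 5*0)) = (6**2*2)*sqrt(-4 + (25 + 45 + 0 + 0)) = (36*2)*sqrt(-4 + 70) = 72*sqrt(66)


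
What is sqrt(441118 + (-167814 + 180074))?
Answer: sqrt(453378) ≈ 673.33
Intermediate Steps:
sqrt(441118 + (-167814 + 180074)) = sqrt(441118 + 12260) = sqrt(453378)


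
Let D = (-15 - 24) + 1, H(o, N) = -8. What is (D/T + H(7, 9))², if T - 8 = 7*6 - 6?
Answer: 38025/484 ≈ 78.564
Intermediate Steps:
D = -38 (D = -39 + 1 = -38)
T = 44 (T = 8 + (7*6 - 6) = 8 + (42 - 6) = 8 + 36 = 44)
(D/T + H(7, 9))² = (-38/44 - 8)² = (-38*1/44 - 8)² = (-19/22 - 8)² = (-195/22)² = 38025/484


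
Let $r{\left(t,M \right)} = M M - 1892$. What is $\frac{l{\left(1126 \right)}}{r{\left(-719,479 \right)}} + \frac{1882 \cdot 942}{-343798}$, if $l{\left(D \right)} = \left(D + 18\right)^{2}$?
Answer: $\frac{474815714}{798274399} \approx 0.5948$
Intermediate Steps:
$r{\left(t,M \right)} = -1892 + M^{2}$ ($r{\left(t,M \right)} = M^{2} - 1892 = -1892 + M^{2}$)
$l{\left(D \right)} = \left(18 + D\right)^{2}$
$\frac{l{\left(1126 \right)}}{r{\left(-719,479 \right)}} + \frac{1882 \cdot 942}{-343798} = \frac{\left(18 + 1126\right)^{2}}{-1892 + 479^{2}} + \frac{1882 \cdot 942}{-343798} = \frac{1144^{2}}{-1892 + 229441} + 1772844 \left(- \frac{1}{343798}\right) = \frac{1308736}{227549} - \frac{886422}{171899} = \frac{474815714}{798274399}$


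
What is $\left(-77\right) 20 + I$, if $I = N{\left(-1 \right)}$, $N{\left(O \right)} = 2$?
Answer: $-1538$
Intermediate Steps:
$I = 2$
$\left(-77\right) 20 + I = \left(-77\right) 20 + 2 = -1540 + 2 = -1538$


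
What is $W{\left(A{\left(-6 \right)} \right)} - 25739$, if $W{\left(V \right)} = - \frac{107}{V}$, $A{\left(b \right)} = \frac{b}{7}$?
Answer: $- \frac{153685}{6} \approx -25614.0$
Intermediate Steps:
$A{\left(b \right)} = \frac{b}{7}$ ($A{\left(b \right)} = b \frac{1}{7} = \frac{b}{7}$)
$W{\left(A{\left(-6 \right)} \right)} - 25739 = - \frac{107}{\frac{1}{7} \left(-6\right)} - 25739 = - \frac{107}{- \frac{6}{7}} - 25739 = \left(-107\right) \left(- \frac{7}{6}\right) - 25739 = \frac{749}{6} - 25739 = - \frac{153685}{6}$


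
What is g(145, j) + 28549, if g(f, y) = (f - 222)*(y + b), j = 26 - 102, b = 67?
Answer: 29242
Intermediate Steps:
j = -76
g(f, y) = (-222 + f)*(67 + y) (g(f, y) = (f - 222)*(y + 67) = (-222 + f)*(67 + y))
g(145, j) + 28549 = (-14874 - 222*(-76) + 67*145 + 145*(-76)) + 28549 = (-14874 + 16872 + 9715 - 11020) + 28549 = 693 + 28549 = 29242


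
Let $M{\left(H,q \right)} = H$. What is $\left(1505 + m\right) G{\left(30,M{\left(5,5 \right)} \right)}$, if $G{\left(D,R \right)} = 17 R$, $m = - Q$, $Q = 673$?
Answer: $70720$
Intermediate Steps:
$m = -673$ ($m = \left(-1\right) 673 = -673$)
$\left(1505 + m\right) G{\left(30,M{\left(5,5 \right)} \right)} = \left(1505 - 673\right) 17 \cdot 5 = 832 \cdot 85 = 70720$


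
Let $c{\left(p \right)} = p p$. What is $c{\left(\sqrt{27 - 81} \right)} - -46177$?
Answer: $46123$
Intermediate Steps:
$c{\left(p \right)} = p^{2}$
$c{\left(\sqrt{27 - 81} \right)} - -46177 = \left(\sqrt{27 - 81}\right)^{2} - -46177 = \left(\sqrt{-54}\right)^{2} + 46177 = \left(3 i \sqrt{6}\right)^{2} + 46177 = -54 + 46177 = 46123$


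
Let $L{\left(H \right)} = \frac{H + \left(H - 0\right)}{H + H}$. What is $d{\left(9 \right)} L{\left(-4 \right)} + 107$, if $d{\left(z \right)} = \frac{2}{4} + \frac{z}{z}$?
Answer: $\frac{217}{2} \approx 108.5$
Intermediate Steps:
$L{\left(H \right)} = 1$ ($L{\left(H \right)} = \frac{H + \left(H + 0\right)}{2 H} = \left(H + H\right) \frac{1}{2 H} = 2 H \frac{1}{2 H} = 1$)
$d{\left(z \right)} = \frac{3}{2}$ ($d{\left(z \right)} = 2 \cdot \frac{1}{4} + 1 = \frac{1}{2} + 1 = \frac{3}{2}$)
$d{\left(9 \right)} L{\left(-4 \right)} + 107 = \frac{3}{2} \cdot 1 + 107 = \frac{3}{2} + 107 = \frac{217}{2}$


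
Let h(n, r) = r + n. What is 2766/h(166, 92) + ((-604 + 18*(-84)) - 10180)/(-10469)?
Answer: 184653/15523 ≈ 11.895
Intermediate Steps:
h(n, r) = n + r
2766/h(166, 92) + ((-604 + 18*(-84)) - 10180)/(-10469) = 2766/(166 + 92) + ((-604 + 18*(-84)) - 10180)/(-10469) = 2766/258 + ((-604 - 1512) - 10180)*(-1/10469) = 2766*(1/258) + (-2116 - 10180)*(-1/10469) = 461/43 - 12296*(-1/10469) = 461/43 + 424/361 = 184653/15523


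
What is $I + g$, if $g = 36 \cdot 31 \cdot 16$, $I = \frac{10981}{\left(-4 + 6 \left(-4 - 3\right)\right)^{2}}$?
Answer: $\frac{37794277}{2116} \approx 17861.0$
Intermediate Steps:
$I = \frac{10981}{2116}$ ($I = \frac{10981}{\left(-4 + 6 \left(-7\right)\right)^{2}} = \frac{10981}{\left(-4 - 42\right)^{2}} = \frac{10981}{\left(-46\right)^{2}} = \frac{10981}{2116} \approx 5.1895$)
$g = 17856$ ($g = 1116 \cdot 16 = 17856$)
$I + g = \frac{10981}{2116} + 17856 = \frac{37794277}{2116}$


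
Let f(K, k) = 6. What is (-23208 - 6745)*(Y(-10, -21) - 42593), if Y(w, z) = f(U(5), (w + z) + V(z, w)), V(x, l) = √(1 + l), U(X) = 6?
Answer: 1275608411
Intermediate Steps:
Y(w, z) = 6
(-23208 - 6745)*(Y(-10, -21) - 42593) = (-23208 - 6745)*(6 - 42593) = -29953*(-42587) = 1275608411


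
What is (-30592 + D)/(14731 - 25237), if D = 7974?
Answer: 11309/5253 ≈ 2.1529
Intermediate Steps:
(-30592 + D)/(14731 - 25237) = (-30592 + 7974)/(14731 - 25237) = -22618/(-10506) = -22618*(-1/10506) = 11309/5253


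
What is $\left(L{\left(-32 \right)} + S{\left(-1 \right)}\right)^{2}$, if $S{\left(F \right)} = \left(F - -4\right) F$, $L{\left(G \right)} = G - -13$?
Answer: $484$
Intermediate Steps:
$L{\left(G \right)} = 13 + G$ ($L{\left(G \right)} = G + 13 = 13 + G$)
$S{\left(F \right)} = F \left(4 + F\right)$ ($S{\left(F \right)} = \left(F + 4\right) F = \left(4 + F\right) F = F \left(4 + F\right)$)
$\left(L{\left(-32 \right)} + S{\left(-1 \right)}\right)^{2} = \left(\left(13 - 32\right) - \left(4 - 1\right)\right)^{2} = \left(-19 - 3\right)^{2} = \left(-22\right)^{2} = 484$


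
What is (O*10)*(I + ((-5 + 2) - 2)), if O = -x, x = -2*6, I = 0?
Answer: -600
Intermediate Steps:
x = -12
O = 12 (O = -1*(-12) = 12)
(O*10)*(I + ((-5 + 2) - 2)) = (12*10)*(0 + ((-5 + 2) - 2)) = 120*(0 + (-3 - 2)) = 120*(0 - 5) = 120*(-5) = -600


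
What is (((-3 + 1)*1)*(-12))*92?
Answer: 2208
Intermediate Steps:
(((-3 + 1)*1)*(-12))*92 = (-2*1*(-12))*92 = -2*(-12)*92 = 24*92 = 2208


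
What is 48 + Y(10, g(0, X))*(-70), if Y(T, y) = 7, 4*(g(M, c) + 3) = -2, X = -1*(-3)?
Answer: -442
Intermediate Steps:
X = 3
g(M, c) = -7/2 (g(M, c) = -3 + (¼)*(-2) = -3 - ½ = -7/2)
48 + Y(10, g(0, X))*(-70) = 48 + 7*(-70) = 48 - 490 = -442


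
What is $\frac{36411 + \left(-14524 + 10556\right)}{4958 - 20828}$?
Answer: $- \frac{32443}{15870} \approx -2.0443$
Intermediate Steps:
$\frac{36411 + \left(-14524 + 10556\right)}{4958 - 20828} = \frac{36411 - 3968}{-15870} = 32443 \left(- \frac{1}{15870}\right) = - \frac{32443}{15870}$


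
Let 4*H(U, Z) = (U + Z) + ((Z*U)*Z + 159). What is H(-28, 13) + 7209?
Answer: 6062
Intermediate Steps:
H(U, Z) = 159/4 + U/4 + Z/4 + U*Z**2/4 (H(U, Z) = ((U + Z) + ((Z*U)*Z + 159))/4 = ((U + Z) + ((U*Z)*Z + 159))/4 = ((U + Z) + (U*Z**2 + 159))/4 = ((U + Z) + (159 + U*Z**2))/4 = (159 + U + Z + U*Z**2)/4 = 159/4 + U/4 + Z/4 + U*Z**2/4)
H(-28, 13) + 7209 = (159/4 + (1/4)*(-28) + (1/4)*13 + (1/4)*(-28)*13**2) + 7209 = (159/4 - 7 + 13/4 + (1/4)*(-28)*169) + 7209 = (159/4 - 7 + 13/4 - 1183) + 7209 = -1147 + 7209 = 6062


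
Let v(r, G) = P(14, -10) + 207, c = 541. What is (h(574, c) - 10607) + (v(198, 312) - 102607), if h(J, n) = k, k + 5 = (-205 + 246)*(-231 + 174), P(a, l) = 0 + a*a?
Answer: -115153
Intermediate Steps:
P(a, l) = a² (P(a, l) = 0 + a² = a²)
k = -2342 (k = -5 + (-205 + 246)*(-231 + 174) = -5 + 41*(-57) = -5 - 2337 = -2342)
h(J, n) = -2342
v(r, G) = 403 (v(r, G) = 14² + 207 = 196 + 207 = 403)
(h(574, c) - 10607) + (v(198, 312) - 102607) = (-2342 - 10607) + (403 - 102607) = -12949 - 102204 = -115153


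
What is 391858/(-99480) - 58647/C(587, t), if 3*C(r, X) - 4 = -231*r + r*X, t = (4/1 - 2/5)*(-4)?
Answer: -97357221041/35824190460 ≈ -2.7176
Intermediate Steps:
t = -72/5 (t = (4*1 - 2*⅕)*(-4) = (4 - ⅖)*(-4) = (18/5)*(-4) = -72/5 ≈ -14.400)
C(r, X) = 4/3 - 77*r + X*r/3 (C(r, X) = 4/3 + (-231*r + r*X)/3 = 4/3 + (-231*r + X*r)/3 = 4/3 + (-77*r + X*r/3) = 4/3 - 77*r + X*r/3)
391858/(-99480) - 58647/C(587, t) = 391858/(-99480) - 58647/(4/3 - 77*587 + (⅓)*(-72/5)*587) = 391858*(-1/99480) - 58647/(4/3 - 45199 - 14088/5) = -195929/49740 - 58647/(-720229/15) = -195929/49740 - 58647*(-15/720229) = -195929/49740 + 879705/720229 = -97357221041/35824190460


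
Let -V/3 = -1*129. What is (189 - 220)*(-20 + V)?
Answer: -11377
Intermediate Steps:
V = 387 (V = -(-3)*129 = -3*(-129) = 387)
(189 - 220)*(-20 + V) = (189 - 220)*(-20 + 387) = -31*367 = -11377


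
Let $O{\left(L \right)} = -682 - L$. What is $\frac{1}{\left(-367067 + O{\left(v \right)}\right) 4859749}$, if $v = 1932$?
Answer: $- \frac{1}{1796556870069} \approx -5.5662 \cdot 10^{-13}$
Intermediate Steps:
$\frac{1}{\left(-367067 + O{\left(v \right)}\right) 4859749} = \frac{1}{\left(-367067 - 2614\right) 4859749} = \frac{1}{-367067 - 2614} \cdot \frac{1}{4859749} = \frac{1}{-369681} \cdot \frac{1}{4859749} = \left(- \frac{1}{369681}\right) \frac{1}{4859749} = - \frac{1}{1796556870069}$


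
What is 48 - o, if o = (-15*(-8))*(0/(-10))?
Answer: 48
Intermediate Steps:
o = 0 (o = 120*(0*(-⅒)) = 120*0 = 0)
48 - o = 48 - 1*0 = 48 + 0 = 48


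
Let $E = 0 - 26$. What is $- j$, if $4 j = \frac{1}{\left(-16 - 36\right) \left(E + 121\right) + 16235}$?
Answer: $- \frac{1}{45180} \approx -2.2134 \cdot 10^{-5}$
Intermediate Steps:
$E = -26$
$j = \frac{1}{45180}$ ($j = \frac{1}{4 \left(\left(-16 - 36\right) \left(-26 + 121\right) + 16235\right)} = \frac{1}{4 \left(\left(-52\right) 95 + 16235\right)} = \frac{1}{4 \left(-4940 + 16235\right)} = \frac{1}{4 \cdot 11295} = \frac{1}{4} \cdot \frac{1}{11295} = \frac{1}{45180} \approx 2.2134 \cdot 10^{-5}$)
$- j = \left(-1\right) \frac{1}{45180} = - \frac{1}{45180}$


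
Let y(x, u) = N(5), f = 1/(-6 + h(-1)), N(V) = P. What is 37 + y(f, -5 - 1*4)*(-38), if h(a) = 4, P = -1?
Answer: 75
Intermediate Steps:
N(V) = -1
f = -½ (f = 1/(-6 + 4) = 1/(-2) = -½ ≈ -0.50000)
y(x, u) = -1
37 + y(f, -5 - 1*4)*(-38) = 37 - 1*(-38) = 37 + 38 = 75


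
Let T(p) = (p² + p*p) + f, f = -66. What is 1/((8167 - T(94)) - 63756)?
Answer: -1/73195 ≈ -1.3662e-5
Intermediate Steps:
T(p) = -66 + 2*p² (T(p) = (p² + p*p) - 66 = (p² + p²) - 66 = 2*p² - 66 = -66 + 2*p²)
1/((8167 - T(94)) - 63756) = 1/((8167 - (-66 + 2*94²)) - 63756) = 1/((8167 - (-66 + 2*8836)) - 63756) = 1/((8167 - (-66 + 17672)) - 63756) = 1/((8167 - 1*17606) - 63756) = 1/((8167 - 17606) - 63756) = 1/(-9439 - 63756) = 1/(-73195) = -1/73195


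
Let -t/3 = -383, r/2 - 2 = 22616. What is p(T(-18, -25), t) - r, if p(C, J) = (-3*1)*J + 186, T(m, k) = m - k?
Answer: -48497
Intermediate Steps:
r = 45236 (r = 4 + 2*22616 = 4 + 45232 = 45236)
t = 1149 (t = -3*(-383) = 1149)
p(C, J) = 186 - 3*J (p(C, J) = -3*J + 186 = 186 - 3*J)
p(T(-18, -25), t) - r = (186 - 3*1149) - 1*45236 = (186 - 3447) - 45236 = -3261 - 45236 = -48497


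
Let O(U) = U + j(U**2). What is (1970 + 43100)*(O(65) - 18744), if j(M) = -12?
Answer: -842403370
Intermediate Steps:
O(U) = -12 + U (O(U) = U - 12 = -12 + U)
(1970 + 43100)*(O(65) - 18744) = (1970 + 43100)*((-12 + 65) - 18744) = 45070*(53 - 18744) = 45070*(-18691) = -842403370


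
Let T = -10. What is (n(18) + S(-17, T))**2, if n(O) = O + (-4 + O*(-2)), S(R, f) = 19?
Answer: 9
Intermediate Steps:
n(O) = -4 - O (n(O) = O + (-4 - 2*O) = -4 - O)
(n(18) + S(-17, T))**2 = ((-4 - 1*18) + 19)**2 = ((-4 - 18) + 19)**2 = (-22 + 19)**2 = (-3)**2 = 9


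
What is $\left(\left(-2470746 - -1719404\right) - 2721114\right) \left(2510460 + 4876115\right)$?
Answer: $-25649556678200$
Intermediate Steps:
$\left(\left(-2470746 - -1719404\right) - 2721114\right) \left(2510460 + 4876115\right) = \left(\left(-2470746 + 1719404\right) - 2721114\right) 7386575 = \left(-751342 - 2721114\right) 7386575 = \left(-3472456\right) 7386575 = -25649556678200$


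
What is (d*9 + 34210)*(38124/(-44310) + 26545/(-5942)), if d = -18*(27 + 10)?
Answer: -3298313453644/21940835 ≈ -1.5033e+5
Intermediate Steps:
d = -666 (d = -18*37 = -666)
(d*9 + 34210)*(38124/(-44310) + 26545/(-5942)) = (-666*9 + 34210)*(38124/(-44310) + 26545/(-5942)) = (-5994 + 34210)*(38124*(-1/44310) + 26545*(-1/5942)) = 28216*(-6354/7385 - 26545/5942) = 28216*(-233790293/43881670) = -3298313453644/21940835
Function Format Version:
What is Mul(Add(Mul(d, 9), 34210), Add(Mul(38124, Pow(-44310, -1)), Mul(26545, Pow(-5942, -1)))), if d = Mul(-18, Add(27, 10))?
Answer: Rational(-3298313453644, 21940835) ≈ -1.5033e+5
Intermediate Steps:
d = -666 (d = Mul(-18, 37) = -666)
Mul(Add(Mul(d, 9), 34210), Add(Mul(38124, Pow(-44310, -1)), Mul(26545, Pow(-5942, -1)))) = Mul(Add(Mul(-666, 9), 34210), Add(Mul(38124, Pow(-44310, -1)), Mul(26545, Pow(-5942, -1)))) = Mul(Add(-5994, 34210), Add(Mul(38124, Rational(-1, 44310)), Mul(26545, Rational(-1, 5942)))) = Mul(28216, Add(Rational(-6354, 7385), Rational(-26545, 5942))) = Mul(28216, Rational(-233790293, 43881670)) = Rational(-3298313453644, 21940835)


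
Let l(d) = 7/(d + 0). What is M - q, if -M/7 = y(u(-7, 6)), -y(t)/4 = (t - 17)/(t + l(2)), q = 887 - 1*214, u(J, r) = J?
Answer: -481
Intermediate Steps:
l(d) = 7/d
q = 673 (q = 887 - 214 = 673)
y(t) = -4*(-17 + t)/(7/2 + t) (y(t) = -4*(t - 17)/(t + 7/2) = -4*(-17 + t)/(t + 7*(½)) = -4*(-17 + t)/(t + 7/2) = -4*(-17 + t)/(7/2 + t))
M = 192 (M = -56*(17 - 1*(-7))/(7 + 2*(-7)) = -56*(17 + 7)/(7 - 14) = -56*24/(-7) = -56*(-1)*24/7 = -7*(-192/7) = 192)
M - q = 192 - 1*673 = 192 - 673 = -481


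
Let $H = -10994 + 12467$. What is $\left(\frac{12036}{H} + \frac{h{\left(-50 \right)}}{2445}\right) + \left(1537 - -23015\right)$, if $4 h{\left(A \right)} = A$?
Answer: $\frac{11793742577}{480198} \approx 24560.0$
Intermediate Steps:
$h{\left(A \right)} = \frac{A}{4}$
$H = 1473$
$\left(\frac{12036}{H} + \frac{h{\left(-50 \right)}}{2445}\right) + \left(1537 - -23015\right) = \left(\frac{12036}{1473} + \frac{\frac{1}{4} \left(-50\right)}{2445}\right) + \left(1537 - -23015\right) = \left(12036 \cdot \frac{1}{1473} - \frac{5}{978}\right) + \left(1537 + 23015\right) = \left(\frac{4012}{491} - \frac{5}{978}\right) + 24552 = \frac{3921281}{480198} + 24552 = \frac{11793742577}{480198}$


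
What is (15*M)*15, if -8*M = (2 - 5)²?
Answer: -2025/8 ≈ -253.13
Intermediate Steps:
M = -9/8 (M = -(2 - 5)²/8 = -⅛*(-3)² = -⅛*9 = -9/8 ≈ -1.1250)
(15*M)*15 = (15*(-9/8))*15 = -135/8*15 = -2025/8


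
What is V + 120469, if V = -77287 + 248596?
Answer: 291778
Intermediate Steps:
V = 171309
V + 120469 = 171309 + 120469 = 291778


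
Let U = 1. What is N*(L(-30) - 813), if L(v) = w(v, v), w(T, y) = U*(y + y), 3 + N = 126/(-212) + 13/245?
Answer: 80287191/25970 ≈ 3091.5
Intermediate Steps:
N = -91967/25970 (N = -3 + (126/(-212) + 13/245) = -3 + (126*(-1/212) + 13*(1/245)) = -3 + (-63/106 + 13/245) = -3 - 14057/25970 = -91967/25970 ≈ -3.5413)
w(T, y) = 2*y (w(T, y) = 1*(y + y) = 1*(2*y) = 2*y)
L(v) = 2*v
N*(L(-30) - 813) = -91967*(2*(-30) - 813)/25970 = -91967*(-60 - 813)/25970 = -91967/25970*(-873) = 80287191/25970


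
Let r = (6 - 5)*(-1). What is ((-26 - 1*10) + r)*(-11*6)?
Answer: 2442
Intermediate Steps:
r = -1 (r = 1*(-1) = -1)
((-26 - 1*10) + r)*(-11*6) = ((-26 - 1*10) - 1)*(-11*6) = ((-26 - 10) - 1)*(-66) = (-36 - 1)*(-66) = -37*(-66) = 2442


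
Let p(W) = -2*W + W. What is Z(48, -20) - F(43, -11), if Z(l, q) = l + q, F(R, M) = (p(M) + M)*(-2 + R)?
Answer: 28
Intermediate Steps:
p(W) = -W
F(R, M) = 0 (F(R, M) = (-M + M)*(-2 + R) = 0*(-2 + R) = 0)
Z(48, -20) - F(43, -11) = (48 - 20) - 1*0 = 28 + 0 = 28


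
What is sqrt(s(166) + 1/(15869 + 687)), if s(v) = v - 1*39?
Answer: sqrt(8702715207)/8278 ≈ 11.269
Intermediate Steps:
s(v) = -39 + v (s(v) = v - 39 = -39 + v)
sqrt(s(166) + 1/(15869 + 687)) = sqrt((-39 + 166) + 1/(15869 + 687)) = sqrt(127 + 1/16556) = sqrt(2102613/16556) = sqrt(8702715207)/8278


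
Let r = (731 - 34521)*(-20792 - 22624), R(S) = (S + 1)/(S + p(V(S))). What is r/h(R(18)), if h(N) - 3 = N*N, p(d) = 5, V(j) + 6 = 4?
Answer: 194014273140/487 ≈ 3.9839e+8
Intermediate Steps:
V(j) = -2 (V(j) = -6 + 4 = -2)
R(S) = (1 + S)/(5 + S) (R(S) = (S + 1)/(S + 5) = (1 + S)/(5 + S))
h(N) = 3 + N² (h(N) = 3 + N*N = 3 + N²)
r = 1467026640 (r = -33790*(-43416) = 1467026640)
r/h(R(18)) = 1467026640/(3 + ((1 + 18)/(5 + 18))²) = 1467026640/(3 + (19/23)²) = 1467026640/(3 + 361/529) = 1467026640/(1948/529) = 1467026640*(529/1948) = 194014273140/487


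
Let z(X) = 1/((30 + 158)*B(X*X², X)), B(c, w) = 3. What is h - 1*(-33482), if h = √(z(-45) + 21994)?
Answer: 33482 + √1749050997/282 ≈ 33630.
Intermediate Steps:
z(X) = 1/564 (z(X) = 1/((30 + 158)*3) = (⅓)/188 = (1/188)*(⅓) = 1/564)
h = √1749050997/282 (h = √(1/564 + 21994) = √(12404617/564) = √1749050997/282 ≈ 148.30)
h - 1*(-33482) = √1749050997/282 - 1*(-33482) = √1749050997/282 + 33482 = 33482 + √1749050997/282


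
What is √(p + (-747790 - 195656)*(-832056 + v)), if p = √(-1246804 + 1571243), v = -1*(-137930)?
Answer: √(654870398196 + √324439) ≈ 8.0924e+5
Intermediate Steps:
v = 137930
p = √324439 ≈ 569.60
√(p + (-747790 - 195656)*(-832056 + v)) = √(√324439 + (-747790 - 195656)*(-832056 + 137930)) = √(√324439 - 943446*(-694126)) = √(√324439 + 654870398196) = √(654870398196 + √324439)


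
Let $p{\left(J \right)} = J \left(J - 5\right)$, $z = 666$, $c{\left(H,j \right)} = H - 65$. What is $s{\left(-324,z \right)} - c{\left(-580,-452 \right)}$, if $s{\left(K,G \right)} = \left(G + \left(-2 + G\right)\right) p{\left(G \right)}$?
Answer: $585501225$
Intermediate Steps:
$c{\left(H,j \right)} = -65 + H$
$p{\left(J \right)} = J \left(-5 + J\right)$
$s{\left(K,G \right)} = G \left(-5 + G\right) \left(-2 + 2 G\right)$ ($s{\left(K,G \right)} = \left(G + \left(-2 + G\right)\right) G \left(-5 + G\right) = \left(-2 + 2 G\right) G \left(-5 + G\right) = G \left(-5 + G\right) \left(-2 + 2 G\right)$)
$s{\left(-324,z \right)} - c{\left(-580,-452 \right)} = 2 \cdot 666 \left(-1 + 666\right) \left(-5 + 666\right) - \left(-65 - 580\right) = 2 \cdot 666 \cdot 665 \cdot 661 - -645 = 585500580 + 645 = 585501225$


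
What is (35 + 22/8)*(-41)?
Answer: -6191/4 ≈ -1547.8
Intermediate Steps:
(35 + 22/8)*(-41) = (35 + 22*(⅛))*(-41) = (35 + 11/4)*(-41) = (151/4)*(-41) = -6191/4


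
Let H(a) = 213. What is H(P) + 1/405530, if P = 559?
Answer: 86377891/405530 ≈ 213.00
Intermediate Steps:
H(P) + 1/405530 = 213 + 1/405530 = 86377891/405530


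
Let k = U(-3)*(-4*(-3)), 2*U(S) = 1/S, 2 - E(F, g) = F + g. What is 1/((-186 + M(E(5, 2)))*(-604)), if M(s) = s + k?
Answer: 1/116572 ≈ 8.5784e-6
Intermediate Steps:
E(F, g) = 2 - F - g (E(F, g) = 2 - (F + g) = 2 + (-F - g) = 2 - F - g)
U(S) = 1/(2*S)
k = -2 (k = ((½)/(-3))*(-4*(-3)) = ((½)*(-⅓))*12 = -⅙*12 = -2)
M(s) = -2 + s (M(s) = s - 2 = -2 + s)
1/((-186 + M(E(5, 2)))*(-604)) = 1/(-186 + (-2 + (2 - 1*5 - 1*2))*(-604)) = -1/604/(-186 + (-2 + (2 - 5 - 2))) = -1/604/(-186 + (-2 - 5)) = -1/604/(-186 - 7) = -1/604/(-193) = -1/193*(-1/604) = 1/116572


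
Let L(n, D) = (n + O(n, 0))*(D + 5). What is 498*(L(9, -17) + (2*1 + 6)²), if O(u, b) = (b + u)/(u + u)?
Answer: -24900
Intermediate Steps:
O(u, b) = (b + u)/(2*u) (O(u, b) = (b + u)/((2*u)) = (b + u)*(1/(2*u)) = (b + u)/(2*u))
L(n, D) = (½ + n)*(5 + D) (L(n, D) = (n + (0 + n)/(2*n))*(D + 5) = (n + n/(2*n))*(5 + D) = (n + ½)*(5 + D) = (½ + n)*(5 + D))
498*(L(9, -17) + (2*1 + 6)²) = 498*((5/2 + (½)*(-17) + 5*9 - 17*9) + (2*1 + 6)²) = 498*((5/2 - 17/2 + 45 - 153) + (2 + 6)²) = 498*(-114 + 8²) = 498*(-114 + 64) = 498*(-50) = -24900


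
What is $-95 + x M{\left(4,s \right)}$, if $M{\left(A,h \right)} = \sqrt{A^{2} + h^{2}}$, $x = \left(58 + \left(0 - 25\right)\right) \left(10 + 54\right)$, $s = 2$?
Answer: $-95 + 4224 \sqrt{5} \approx 9350.2$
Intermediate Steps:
$x = 2112$ ($x = \left(58 + \left(0 - 25\right)\right) 64 = \left(58 - 25\right) 64 = 33 \cdot 64 = 2112$)
$-95 + x M{\left(4,s \right)} = -95 + 2112 \sqrt{4^{2} + 2^{2}} = -95 + 2112 \sqrt{16 + 4} = -95 + 2112 \sqrt{20} = -95 + 2112 \cdot 2 \sqrt{5} = -95 + 4224 \sqrt{5}$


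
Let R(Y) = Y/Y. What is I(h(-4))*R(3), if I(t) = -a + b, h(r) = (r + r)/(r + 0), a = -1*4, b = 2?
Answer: 6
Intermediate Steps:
R(Y) = 1
a = -4
h(r) = 2 (h(r) = (2*r)/r = 2)
I(t) = 6 (I(t) = -1*(-4) + 2 = 4 + 2 = 6)
I(h(-4))*R(3) = 6*1 = 6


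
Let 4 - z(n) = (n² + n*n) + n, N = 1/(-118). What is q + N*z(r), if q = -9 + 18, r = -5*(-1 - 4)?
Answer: 2333/118 ≈ 19.771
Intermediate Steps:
r = 25 (r = -5*(-5) = 25)
N = -1/118 ≈ -0.0084746
z(n) = 4 - n - 2*n² (z(n) = 4 - ((n² + n*n) + n) = 4 - ((n² + n²) + n) = 4 - (2*n² + n) = 4 - (n + 2*n²) = 4 + (-n - 2*n²) = 4 - n - 2*n²)
q = 9
q + N*z(r) = 9 - (4 - 1*25 - 2*25²)/118 = 9 - (4 - 25 - 2*625)/118 = 9 - (4 - 25 - 1250)/118 = 9 - 1/118*(-1271) = 9 + 1271/118 = 2333/118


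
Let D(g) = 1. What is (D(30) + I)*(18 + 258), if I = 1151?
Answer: 317952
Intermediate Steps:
(D(30) + I)*(18 + 258) = (1 + 1151)*(18 + 258) = 1152*276 = 317952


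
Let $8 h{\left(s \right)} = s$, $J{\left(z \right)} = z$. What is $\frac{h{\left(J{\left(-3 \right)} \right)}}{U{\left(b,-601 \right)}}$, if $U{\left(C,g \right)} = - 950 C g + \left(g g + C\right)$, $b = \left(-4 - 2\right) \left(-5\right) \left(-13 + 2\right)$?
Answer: $\frac{3}{1504421032} \approx 1.9941 \cdot 10^{-9}$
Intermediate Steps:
$b = -330$ ($b = \left(-6\right) \left(-5\right) \left(-11\right) = 30 \left(-11\right) = -330$)
$U{\left(C,g \right)} = C + g^{2} - 950 C g$ ($U{\left(C,g \right)} = - 950 C g + \left(g^{2} + C\right) = - 950 C g + \left(C + g^{2}\right) = C + g^{2} - 950 C g$)
$h{\left(s \right)} = \frac{s}{8}$
$\frac{h{\left(J{\left(-3 \right)} \right)}}{U{\left(b,-601 \right)}} = \frac{\frac{1}{8} \left(-3\right)}{-330 + \left(-601\right)^{2} - \left(-313500\right) \left(-601\right)} = - \frac{3}{8 \left(-330 + 361201 - 188413500\right)} = - \frac{3}{8 \left(-188052629\right)} = \left(- \frac{3}{8}\right) \left(- \frac{1}{188052629}\right) = \frac{3}{1504421032}$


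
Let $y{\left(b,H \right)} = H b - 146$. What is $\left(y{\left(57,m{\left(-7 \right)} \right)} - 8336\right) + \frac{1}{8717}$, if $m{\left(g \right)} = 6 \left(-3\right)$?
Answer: $- \frac{82881235}{8717} \approx -9508.0$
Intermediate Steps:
$m{\left(g \right)} = -18$
$y{\left(b,H \right)} = -146 + H b$
$\left(y{\left(57,m{\left(-7 \right)} \right)} - 8336\right) + \frac{1}{8717} = \left(\left(-146 - 1026\right) - 8336\right) + \frac{1}{8717} = \left(-1172 - 8336\right) + \frac{1}{8717} = -9508 + \frac{1}{8717} = - \frac{82881235}{8717}$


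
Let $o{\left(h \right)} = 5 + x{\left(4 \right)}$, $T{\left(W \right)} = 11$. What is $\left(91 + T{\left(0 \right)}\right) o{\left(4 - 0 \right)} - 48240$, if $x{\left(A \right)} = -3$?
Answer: $-48036$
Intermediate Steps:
$o{\left(h \right)} = 2$ ($o{\left(h \right)} = 5 - 3 = 2$)
$\left(91 + T{\left(0 \right)}\right) o{\left(4 - 0 \right)} - 48240 = \left(91 + 11\right) 2 - 48240 = 102 \cdot 2 - 48240 = 204 - 48240 = -48036$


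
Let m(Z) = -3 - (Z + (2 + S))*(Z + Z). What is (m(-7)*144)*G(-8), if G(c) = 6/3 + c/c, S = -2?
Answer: -43632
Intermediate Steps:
G(c) = 3 (G(c) = 6*(1/3) + 1 = 2 + 1 = 3)
m(Z) = -3 - 2*Z**2 (m(Z) = -3 - (Z + (2 - 2))*(Z + Z) = -3 - (Z + 0)*2*Z = -3 - Z*2*Z = -3 - 2*Z**2)
(m(-7)*144)*G(-8) = ((-3 - 2*(-7)**2)*144)*3 = ((-3 - 2*49)*144)*3 = ((-3 - 98)*144)*3 = -101*144*3 = -14544*3 = -43632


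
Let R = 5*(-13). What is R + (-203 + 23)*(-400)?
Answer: 71935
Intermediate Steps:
R = -65
R + (-203 + 23)*(-400) = -65 + (-203 + 23)*(-400) = -65 - 180*(-400) = -65 + 72000 = 71935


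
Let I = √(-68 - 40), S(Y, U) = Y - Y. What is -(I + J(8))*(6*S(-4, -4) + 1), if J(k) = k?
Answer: -8 - 6*I*√3 ≈ -8.0 - 10.392*I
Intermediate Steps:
S(Y, U) = 0
I = 6*I*√3 (I = √(-108) = 6*I*√3 ≈ 10.392*I)
-(I + J(8))*(6*S(-4, -4) + 1) = -(6*I*√3 + 8)*(6*0 + 1) = -(8 + 6*I*√3)*(0 + 1) = -(8 + 6*I*√3) = -8 - 6*I*√3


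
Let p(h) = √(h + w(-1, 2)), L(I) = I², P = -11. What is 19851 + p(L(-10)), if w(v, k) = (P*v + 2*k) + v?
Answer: 19851 + √114 ≈ 19862.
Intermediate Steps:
w(v, k) = -10*v + 2*k (w(v, k) = (-11*v + 2*k) + v = -10*v + 2*k)
p(h) = √(14 + h) (p(h) = √(h + (-10*(-1) + 2*2)) = √(h + (10 + 4)) = √(h + 14) = √(14 + h))
19851 + p(L(-10)) = 19851 + √(14 + (-10)²) = 19851 + √(14 + 100) = 19851 + √114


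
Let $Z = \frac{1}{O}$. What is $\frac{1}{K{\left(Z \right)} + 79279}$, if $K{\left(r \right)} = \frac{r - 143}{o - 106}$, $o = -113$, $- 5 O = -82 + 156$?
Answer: $\frac{5402}{428268687} \approx 1.2614 \cdot 10^{-5}$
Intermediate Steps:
$O = - \frac{74}{5}$ ($O = - \frac{-82 + 156}{5} = \left(- \frac{1}{5}\right) 74 = - \frac{74}{5} \approx -14.8$)
$Z = - \frac{5}{74}$ ($Z = \frac{1}{- \frac{74}{5}} = - \frac{5}{74} \approx -0.067568$)
$K{\left(r \right)} = \frac{143}{219} - \frac{r}{219}$ ($K{\left(r \right)} = \frac{r - 143}{-113 - 106} = \frac{-143 + r}{-219} = \left(-143 + r\right) \left(- \frac{1}{219}\right) = \frac{143}{219} - \frac{r}{219}$)
$\frac{1}{K{\left(Z \right)} + 79279} = \frac{1}{\left(\frac{143}{219} - - \frac{5}{16206}\right) + 79279} = \frac{1}{\left(\frac{143}{219} + \frac{5}{16206}\right) + 79279} = \frac{1}{\frac{3529}{5402} + 79279} = \frac{1}{\frac{428268687}{5402}} = \frac{5402}{428268687}$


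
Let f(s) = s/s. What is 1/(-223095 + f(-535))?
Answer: -1/223094 ≈ -4.4824e-6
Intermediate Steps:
f(s) = 1
1/(-223095 + f(-535)) = 1/(-223095 + 1) = 1/(-223094) = -1/223094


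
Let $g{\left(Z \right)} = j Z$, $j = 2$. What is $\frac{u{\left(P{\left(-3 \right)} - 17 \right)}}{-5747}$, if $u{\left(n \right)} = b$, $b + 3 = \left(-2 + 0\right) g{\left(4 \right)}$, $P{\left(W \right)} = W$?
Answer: $\frac{19}{5747} \approx 0.0033061$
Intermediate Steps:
$g{\left(Z \right)} = 2 Z$
$b = -19$ ($b = -3 + \left(-2 + 0\right) 2 \cdot 4 = -3 - 16 = -19$)
$u{\left(n \right)} = -19$
$\frac{u{\left(P{\left(-3 \right)} - 17 \right)}}{-5747} = - \frac{19}{-5747} = \left(-19\right) \left(- \frac{1}{5747}\right) = \frac{19}{5747}$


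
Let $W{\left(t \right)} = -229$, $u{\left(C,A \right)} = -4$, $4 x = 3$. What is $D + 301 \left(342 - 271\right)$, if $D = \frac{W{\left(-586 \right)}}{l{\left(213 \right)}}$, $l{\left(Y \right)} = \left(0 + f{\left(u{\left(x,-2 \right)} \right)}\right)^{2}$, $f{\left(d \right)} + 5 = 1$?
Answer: $\frac{341707}{16} \approx 21357.0$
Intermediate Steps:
$x = \frac{3}{4}$ ($x = \frac{1}{4} \cdot 3 = \frac{3}{4} \approx 0.75$)
$f{\left(d \right)} = -4$ ($f{\left(d \right)} = -5 + 1 = -4$)
$l{\left(Y \right)} = 16$ ($l{\left(Y \right)} = \left(0 - 4\right)^{2} = \left(-4\right)^{2} = 16$)
$D = - \frac{229}{16} \approx -14.313$
$D + 301 \left(342 - 271\right) = - \frac{229}{16} + 301 \left(342 - 271\right) = - \frac{229}{16} + 301 \cdot 71 = - \frac{229}{16} + 21371 = \frac{341707}{16}$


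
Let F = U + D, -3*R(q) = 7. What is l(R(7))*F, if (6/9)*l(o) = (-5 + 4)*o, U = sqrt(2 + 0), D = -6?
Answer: -21 + 7*sqrt(2)/2 ≈ -16.050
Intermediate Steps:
R(q) = -7/3 (R(q) = -1/3*7 = -7/3)
U = sqrt(2) ≈ 1.4142
l(o) = -3*o/2 (l(o) = 3*((-5 + 4)*o)/2 = 3*(-o)/2 = -3*o/2)
F = -6 + sqrt(2) (F = sqrt(2) - 6 = -6 + sqrt(2) ≈ -4.5858)
l(R(7))*F = (-3/2*(-7/3))*(-6 + sqrt(2)) = 7*(-6 + sqrt(2))/2 = -21 + 7*sqrt(2)/2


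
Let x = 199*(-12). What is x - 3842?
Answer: -6230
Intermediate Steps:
x = -2388
x - 3842 = -2388 - 3842 = -6230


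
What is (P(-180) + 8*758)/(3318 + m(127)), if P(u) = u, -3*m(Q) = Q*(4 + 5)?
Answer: 5884/2937 ≈ 2.0034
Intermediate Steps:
m(Q) = -3*Q (m(Q) = -Q*(4 + 5)/3 = -Q*9/3 = -3*Q)
(P(-180) + 8*758)/(3318 + m(127)) = (-180 + 8*758)/(3318 - 3*127) = (-180 + 6064)/(3318 - 381) = 5884/2937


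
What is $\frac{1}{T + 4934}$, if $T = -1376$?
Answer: $\frac{1}{3558} \approx 0.00028106$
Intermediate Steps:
$\frac{1}{T + 4934} = \frac{1}{-1376 + 4934} = \frac{1}{3558}$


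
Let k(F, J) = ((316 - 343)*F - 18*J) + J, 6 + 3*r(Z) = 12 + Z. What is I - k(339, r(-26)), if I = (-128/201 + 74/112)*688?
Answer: 4247315/469 ≈ 9056.1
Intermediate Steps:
r(Z) = 2 + Z/3 (r(Z) = -2 + (12 + Z)/3 = -2 + (4 + Z/3) = 2 + Z/3)
k(F, J) = -27*F - 17*J (k(F, J) = (-27*F - 18*J) + J = -27*F - 17*J)
I = 23134/1407 (I = (-128*1/201 + 74*(1/112))*688 = (-128/201 + 37/56)*688 = (269/11256)*688 = 23134/1407 ≈ 16.442)
I - k(339, r(-26)) = 23134/1407 - (-27*339 - 17*(2 + (1/3)*(-26))) = 23134/1407 - (-9153 - 17*(2 - 26/3)) = 23134/1407 - (-9153 - 17*(-20/3)) = 23134/1407 - (-9153 + 340/3) = 23134/1407 - 1*(-27119/3) = 23134/1407 + 27119/3 = 4247315/469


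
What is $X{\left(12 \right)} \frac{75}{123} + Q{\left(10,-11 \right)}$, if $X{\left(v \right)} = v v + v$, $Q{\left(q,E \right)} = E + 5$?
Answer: $\frac{3654}{41} \approx 89.122$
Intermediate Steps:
$Q{\left(q,E \right)} = 5 + E$
$X{\left(v \right)} = v + v^{2}$ ($X{\left(v \right)} = v^{2} + v = v + v^{2}$)
$X{\left(12 \right)} \frac{75}{123} + Q{\left(10,-11 \right)} = 12 \left(1 + 12\right) \frac{75}{123} + \left(5 - 11\right) = 12 \cdot 13 \cdot 75 \cdot \frac{1}{123} - 6 = 156 \cdot \frac{25}{41} - 6 = \frac{3900}{41} - 6 = \frac{3654}{41}$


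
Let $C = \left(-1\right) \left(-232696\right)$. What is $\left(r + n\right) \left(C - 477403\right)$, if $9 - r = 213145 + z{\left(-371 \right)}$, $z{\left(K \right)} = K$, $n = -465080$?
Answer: $165873416415$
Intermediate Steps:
$C = 232696$
$r = -212765$ ($r = 9 - \left(213145 - 371\right) = 9 - 212774 = -212765$)
$\left(r + n\right) \left(C - 477403\right) = \left(-212765 - 465080\right) \left(232696 - 477403\right) = \left(-677845\right) \left(-244707\right) = 165873416415$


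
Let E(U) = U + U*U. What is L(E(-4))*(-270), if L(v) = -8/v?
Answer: 180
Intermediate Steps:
E(U) = U + U**2
L(E(-4))*(-270) = -8*(-1/(4*(1 - 4)))*(-270) = -8/((-4*(-3)))*(-270) = -8/12*(-270) = -8*1/12*(-270) = -2/3*(-270) = 180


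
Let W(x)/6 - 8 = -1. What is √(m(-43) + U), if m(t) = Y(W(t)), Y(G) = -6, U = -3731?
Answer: I*√3737 ≈ 61.131*I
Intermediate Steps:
W(x) = 42 (W(x) = 48 + 6*(-1) = 48 - 6 = 42)
m(t) = -6
√(m(-43) + U) = √(-6 - 3731) = √(-3737) = I*√3737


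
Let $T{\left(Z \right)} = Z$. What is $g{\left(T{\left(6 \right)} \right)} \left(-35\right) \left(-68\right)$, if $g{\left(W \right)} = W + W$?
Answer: $28560$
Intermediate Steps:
$g{\left(W \right)} = 2 W$
$g{\left(T{\left(6 \right)} \right)} \left(-35\right) \left(-68\right) = 2 \cdot 6 \left(-35\right) \left(-68\right) = 12 \left(-35\right) \left(-68\right) = \left(-420\right) \left(-68\right) = 28560$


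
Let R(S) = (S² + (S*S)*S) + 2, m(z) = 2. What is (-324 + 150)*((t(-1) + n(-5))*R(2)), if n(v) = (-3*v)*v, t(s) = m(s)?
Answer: 177828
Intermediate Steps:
t(s) = 2
n(v) = -3*v²
R(S) = 2 + S² + S³ (R(S) = (S² + S²*S) + 2 = (S² + S³) + 2 = 2 + S² + S³)
(-324 + 150)*((t(-1) + n(-5))*R(2)) = (-324 + 150)*((2 - 3*(-5)²)*(2 + 2² + 2³)) = -174*(2 - 3*25)*(2 + 4 + 8) = -174*(2 - 75)*14 = -(-12702)*14 = -174*(-1022) = 177828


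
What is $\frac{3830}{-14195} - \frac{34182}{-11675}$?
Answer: $\frac{88099648}{33145325} \approx 2.658$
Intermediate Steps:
$\frac{3830}{-14195} - \frac{34182}{-11675} = 3830 \left(- \frac{1}{14195}\right) - - \frac{34182}{11675} = - \frac{766}{2839} + \frac{34182}{11675} = \frac{88099648}{33145325}$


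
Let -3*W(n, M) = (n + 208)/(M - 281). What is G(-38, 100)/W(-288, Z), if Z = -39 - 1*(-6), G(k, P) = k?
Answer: 8949/20 ≈ 447.45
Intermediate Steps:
Z = -33 (Z = -39 + 6 = -33)
W(n, M) = -(208 + n)/(3*(-281 + M)) (W(n, M) = -(n + 208)/(3*(M - 281)) = -(208 + n)/(3*(-281 + M)))
G(-38, 100)/W(-288, Z) = -38*3*(-281 - 33)/(-208 - 1*(-288)) = -38*(-942/(-208 + 288)) = -38/((1/3)*(-1/314)*80) = -38/(-40/471) = -38*(-471/40) = 8949/20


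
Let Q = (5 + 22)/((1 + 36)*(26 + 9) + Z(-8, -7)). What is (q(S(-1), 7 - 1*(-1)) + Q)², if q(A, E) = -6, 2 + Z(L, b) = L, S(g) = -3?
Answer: 59028489/1651225 ≈ 35.748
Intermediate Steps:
Z(L, b) = -2 + L
Q = 27/1285 (Q = (5 + 22)/((1 + 36)*(26 + 9) + (-2 - 8)) = 27/(37*35 - 10) = 27/(1295 - 10) = 27/1285 ≈ 0.021012)
(q(S(-1), 7 - 1*(-1)) + Q)² = (-6 + 27/1285)² = (-7683/1285)² = 59028489/1651225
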